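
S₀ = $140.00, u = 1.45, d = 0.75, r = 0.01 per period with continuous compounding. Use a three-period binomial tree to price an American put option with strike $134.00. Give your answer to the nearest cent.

Risk-neutral probability p = (e^0.01 − 0.75)/(1.45 − 0.75) = 0.2601/0.7000 = 0.3715
Terminal stock prices: S_uuu = 426.8, S_uud = 220.8, S_udd = 114.2, S_ddd = 59.06
Terminal payoffs (K − S): max(-292.8, 0) = 0, max(-86.76, 0) = 0, max(19.81, 0) = 19.81, max(74.94, 0) = 74.94
Node uu (S = 294.4): continuation = e^(−0.01)·[0.3715·0.0000 + 0.6285·0.0000] = 0.0000; exercise value = 0.0000 ≤ continuation, so V_uu = 0.0000
Node ud (S = 152.2): continuation = e^(−0.01)·[0.3715·0.0000 + 0.6285·19.8125] = 12.3283; exercise value = 0.0000 ≤ continuation, so V_ud = 12.3283
Node dd (S = 78.75): continuation = e^(−0.01)·[0.3715·19.8125 + 0.6285·74.9375] = 53.9167; exercise value = 55.2500 > continuation, so V_dd = 55.2500 (exercise)
Node u (S = 203): continuation = e^(−0.01)·[0.3715·0.0000 + 0.6285·12.3283] = 7.6712; exercise value = 0.0000 ≤ continuation, so V_u = 7.6712
Node d (S = 105): continuation = e^(−0.01)·[0.3715·12.3283 + 0.6285·55.2500] = 38.9135; exercise value = 29.0000 ≤ continuation, so V_d = 38.9135
Node 0 (S = 140): continuation = e^(−0.01)·[0.3715·7.6712 + 0.6285·38.9135] = 27.0353; exercise value = 0.0000 ≤ continuation, so V_0 = 27.0353

$27.04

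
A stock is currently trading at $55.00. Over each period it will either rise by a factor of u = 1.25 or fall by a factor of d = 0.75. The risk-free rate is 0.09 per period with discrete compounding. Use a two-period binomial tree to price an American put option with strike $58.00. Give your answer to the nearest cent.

Risk-neutral probability p = (1 + 0.09 − 0.75)/(1.25 − 0.75) = 0.3400/0.5000 = 0.6800
Terminal stock prices: S_uu = 85.94, S_ud = 51.56, S_dd = 30.94
Terminal payoffs (K − S): max(-27.94, 0) = 0, max(6.438, 0) = 6.438, max(27.06, 0) = 27.06
Node u (S = 68.75): continuation = 1/1.09·[0.6800·0.0000 + 0.3200·6.4375] = 1.8899; exercise value = 0.0000 ≤ continuation, so V_u = 1.8899
Node d (S = 41.25): continuation = 1/1.09·[0.6800·6.4375 + 0.3200·27.0625] = 11.9610; exercise value = 16.7500 > continuation, so V_d = 16.7500 (exercise)
Node 0 (S = 55): continuation = 1/1.09·[0.6800·1.8899 + 0.3200·16.7500] = 6.0965; exercise value = 3.0000 ≤ continuation, so V_0 = 6.0965

$6.10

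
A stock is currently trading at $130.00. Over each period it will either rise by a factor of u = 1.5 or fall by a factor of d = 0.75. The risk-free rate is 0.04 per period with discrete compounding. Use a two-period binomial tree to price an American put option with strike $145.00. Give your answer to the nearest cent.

Risk-neutral probability p = (1 + 0.04 − 0.75)/(1.5 − 0.75) = 0.2900/0.7500 = 0.3867
Terminal stock prices: S_uu = 292.5, S_ud = 146.2, S_dd = 73.12
Terminal payoffs (K − S): max(-147.5, 0) = 0, max(-1.25, 0) = 0, max(71.88, 0) = 71.88
Node u (S = 195): continuation = 1/1.04·[0.3867·0.0000 + 0.6133·0.0000] = 0.0000; exercise value = 0.0000 ≤ continuation, so V_u = 0.0000
Node d (S = 97.5): continuation = 1/1.04·[0.3867·0.0000 + 0.6133·71.8750] = 42.3878; exercise value = 47.5000 > continuation, so V_d = 47.5000 (exercise)
Node 0 (S = 130): continuation = 1/1.04·[0.3867·0.0000 + 0.6133·47.5000] = 28.0128; exercise value = 15.0000 ≤ continuation, so V_0 = 28.0128

$28.01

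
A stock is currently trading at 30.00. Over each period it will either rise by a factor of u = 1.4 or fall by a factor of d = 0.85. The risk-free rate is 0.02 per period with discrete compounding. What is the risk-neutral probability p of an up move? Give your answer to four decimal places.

p = 0.3091

Risk-neutral probability p = (1 + 0.02 − 0.85)/(1.4 − 0.85) = 0.1700/0.5500 = 0.3091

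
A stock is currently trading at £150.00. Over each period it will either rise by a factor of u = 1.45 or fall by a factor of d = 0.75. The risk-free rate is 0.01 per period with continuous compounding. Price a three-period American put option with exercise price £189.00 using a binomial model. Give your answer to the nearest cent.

£59.49

Risk-neutral probability p = (e^0.01 − 0.75)/(1.45 − 0.75) = 0.2601/0.7000 = 0.3715
Terminal stock prices: S_uuu = 457.3, S_uud = 236.5, S_udd = 122.3, S_ddd = 63.28
Terminal payoffs (K − S): max(-268.3, 0) = 0, max(-47.53, 0) = 0, max(66.66, 0) = 66.66, max(125.7, 0) = 125.7
Node uu (S = 315.4): continuation = e^(−0.01)·[0.3715·0.0000 + 0.6285·0.0000] = 0.0000; exercise value = 0.0000 ≤ continuation, so V_uu = 0.0000
Node ud (S = 163.1): continuation = e^(−0.01)·[0.3715·0.0000 + 0.6285·66.6562] = 41.4766; exercise value = 25.8750 ≤ continuation, so V_ud = 41.4766
Node dd (S = 84.38): continuation = e^(−0.01)·[0.3715·66.6562 + 0.6285·125.7188] = 102.7444; exercise value = 104.6250 > continuation, so V_dd = 104.6250 (exercise)
Node u (S = 217.5): continuation = e^(−0.01)·[0.3715·0.0000 + 0.6285·41.4766] = 25.8086; exercise value = 0.0000 ≤ continuation, so V_u = 25.8086
Node d (S = 112.5): continuation = e^(−0.01)·[0.3715·41.4766 + 0.6285·104.6250] = 80.3577; exercise value = 76.5000 ≤ continuation, so V_d = 80.3577
Node 0 (S = 150): continuation = e^(−0.01)·[0.3715·25.8086 + 0.6285·80.3577] = 59.4948; exercise value = 39.0000 ≤ continuation, so V_0 = 59.4948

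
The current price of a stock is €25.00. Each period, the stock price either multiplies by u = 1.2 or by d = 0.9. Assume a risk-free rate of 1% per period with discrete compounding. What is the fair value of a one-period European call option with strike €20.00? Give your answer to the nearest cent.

€5.20

Risk-neutral probability p = (1 + 0.01 − 0.9)/(1.2 − 0.9) = 0.1100/0.3000 = 0.3667
Terminal stock prices: S_u = 30, S_d = 22.5
Terminal payoffs (S − K): max(10, 0) = 10, max(2.5, 0) = 2.5
Node 0 (S = 25): V_0 = 1/1.01·[0.3667·10.0000 + 0.6333·2.5000] = 5.1980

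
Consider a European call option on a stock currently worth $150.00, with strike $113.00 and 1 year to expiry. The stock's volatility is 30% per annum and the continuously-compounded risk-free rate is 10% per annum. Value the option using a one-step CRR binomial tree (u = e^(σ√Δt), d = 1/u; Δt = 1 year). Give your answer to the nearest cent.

CRR parameters: u = e^(σ√Δt) = e^(0.3·√1) = 1.3499, d = 1/u = 0.7408
Per-period rate: rΔt = 0.1·1 = 0.1, so R = e^0.1 = 1.1052
Risk-neutral probability p = (e^0.1 − 0.7408)/(1.3499 − 0.7408) = 0.3644/0.6090 = 0.5982
Terminal stock prices: S_u = 202.5, S_d = 111.1
Terminal payoffs (S − K): max(89.48, 0) = 89.48, max(-1.877, 0) = 0
Node 0 (S = 150): V_0 = e^(−0.1)·[0.5982·89.4788 + 0.4018·0.0000] = 48.4358

$48.44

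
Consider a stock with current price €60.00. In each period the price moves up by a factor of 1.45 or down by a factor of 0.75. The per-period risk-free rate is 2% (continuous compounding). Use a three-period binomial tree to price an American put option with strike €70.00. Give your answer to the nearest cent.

€18.90

Risk-neutral probability p = (e^0.02 − 0.75)/(1.45 − 0.75) = 0.2702/0.7000 = 0.3860
Terminal stock prices: S_uuu = 182.9, S_uud = 94.61, S_udd = 48.94, S_ddd = 25.31
Terminal payoffs (K − S): max(-112.9, 0) = 0, max(-24.61, 0) = 0, max(21.06, 0) = 21.06, max(44.69, 0) = 44.69
Node uu (S = 126.2): continuation = e^(−0.02)·[0.3860·0.0000 + 0.6140·0.0000] = 0.0000; exercise value = 0.0000 ≤ continuation, so V_uu = 0.0000
Node ud (S = 65.25): continuation = e^(−0.02)·[0.3860·0.0000 + 0.6140·21.0625] = 12.6763; exercise value = 4.7500 ≤ continuation, so V_ud = 12.6763
Node dd (S = 33.75): continuation = e^(−0.02)·[0.3860·21.0625 + 0.6140·44.6875] = 34.8639; exercise value = 36.2500 > continuation, so V_dd = 36.2500 (exercise)
Node u (S = 87): continuation = e^(−0.02)·[0.3860·0.0000 + 0.6140·12.6763] = 7.6291; exercise value = 0.0000 ≤ continuation, so V_u = 7.6291
Node d (S = 45): continuation = e^(−0.02)·[0.3860·12.6763 + 0.6140·36.2500] = 26.6129; exercise value = 25.0000 ≤ continuation, so V_d = 26.6129
Node 0 (S = 60): continuation = e^(−0.02)·[0.3860·7.6291 + 0.6140·26.6129] = 18.9032; exercise value = 10.0000 ≤ continuation, so V_0 = 18.9032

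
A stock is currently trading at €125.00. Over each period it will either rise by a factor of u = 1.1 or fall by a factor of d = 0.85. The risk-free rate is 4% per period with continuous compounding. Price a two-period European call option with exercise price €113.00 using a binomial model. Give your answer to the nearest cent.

€21.86

Risk-neutral probability p = (e^0.04 − 0.85)/(1.1 − 0.85) = 0.1908/0.2500 = 0.7632
Terminal stock prices: S_uu = 151.3, S_ud = 116.9, S_dd = 90.31
Terminal payoffs (S − K): max(38.25, 0) = 38.25, max(3.875, 0) = 3.875, max(-22.69, 0) = 0
Node u (S = 137.5): V_u = e^(−0.04)·[0.7632·38.2500 + 0.2368·3.8750] = 28.9308
Node d (S = 106.2): V_d = e^(−0.04)·[0.7632·3.8750 + 0.2368·0.0000] = 2.8416
Node 0 (S = 125): V_0 = e^(−0.04)·[0.7632·28.9308 + 0.2368·2.8416] = 21.8618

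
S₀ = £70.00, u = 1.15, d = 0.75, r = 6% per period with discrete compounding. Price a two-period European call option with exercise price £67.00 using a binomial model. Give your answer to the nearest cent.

Risk-neutral probability p = (1 + 0.06 − 0.75)/(1.15 − 0.75) = 0.3100/0.4000 = 0.7750
Terminal stock prices: S_uu = 92.57, S_ud = 60.38, S_dd = 39.38
Terminal payoffs (S − K): max(25.57, 0) = 25.57, max(-6.625, 0) = 0, max(-27.62, 0) = 0
Node u (S = 80.5): V_u = 1/1.06·[0.7750·25.5750 + 0.2250·0.0000] = 18.6987
Node d (S = 52.5): V_d = 1/1.06·[0.7750·0.0000 + 0.2250·0.0000] = 0.0000
Node 0 (S = 70): V_0 = 1/1.06·[0.7750·18.6987 + 0.2250·0.0000] = 13.6712

£13.67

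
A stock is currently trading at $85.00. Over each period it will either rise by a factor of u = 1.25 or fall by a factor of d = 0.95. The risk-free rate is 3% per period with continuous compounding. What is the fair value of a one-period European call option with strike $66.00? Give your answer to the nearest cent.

$20.95

Risk-neutral probability p = (e^0.03 − 0.95)/(1.25 − 0.95) = 0.0805/0.3000 = 0.2682
Terminal stock prices: S_u = 106.2, S_d = 80.75
Terminal payoffs (S − K): max(40.25, 0) = 40.25, max(14.75, 0) = 14.75
Node 0 (S = 85): V_0 = e^(−0.03)·[0.2682·40.2500 + 0.7318·14.7500] = 20.9506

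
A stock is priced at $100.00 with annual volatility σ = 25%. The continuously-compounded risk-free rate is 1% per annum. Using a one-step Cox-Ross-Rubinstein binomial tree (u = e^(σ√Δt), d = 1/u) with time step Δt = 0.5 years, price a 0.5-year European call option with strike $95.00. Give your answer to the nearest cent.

CRR parameters: u = e^(σ√Δt) = e^(0.25·√0.5) = 1.1934, d = 1/u = 0.8380
Per-period rate: rΔt = 0.01·0.5 = 0.005, so R = e^0.005 = 1.0050
Risk-neutral probability p = (e^0.005 − 0.8380)/(1.1934 − 0.8380) = 0.1670/0.3554 = 0.4700
Terminal stock prices: S_u = 119.3, S_d = 83.8
Terminal payoffs (S − K): max(24.34, 0) = 24.34, max(-11.2, 0) = 0
Node 0 (S = 100): V_0 = e^(−0.005)·[0.4700·24.3365 + 0.5300·0.0000] = 11.3817

$11.38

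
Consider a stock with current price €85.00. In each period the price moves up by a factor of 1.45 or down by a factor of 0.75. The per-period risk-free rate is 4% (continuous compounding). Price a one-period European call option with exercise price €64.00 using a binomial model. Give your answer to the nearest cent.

€23.65

Risk-neutral probability p = (e^0.04 − 0.75)/(1.45 − 0.75) = 0.2908/0.7000 = 0.4154
Terminal stock prices: S_u = 123.2, S_d = 63.75
Terminal payoffs (S − K): max(59.25, 0) = 59.25, max(-0.25, 0) = 0
Node 0 (S = 85): V_0 = e^(−0.04)·[0.4154·59.2500 + 0.5846·0.0000] = 23.6499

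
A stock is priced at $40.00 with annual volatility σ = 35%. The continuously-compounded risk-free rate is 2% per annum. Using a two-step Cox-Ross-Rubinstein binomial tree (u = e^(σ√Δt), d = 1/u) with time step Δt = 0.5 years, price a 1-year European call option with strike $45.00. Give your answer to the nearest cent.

CRR parameters: u = e^(σ√Δt) = e^(0.35·√0.5) = 1.2808, d = 1/u = 0.7808
Per-period rate: rΔt = 0.02·0.5 = 0.01, so R = e^0.01 = 1.0101
Risk-neutral probability p = (e^0.01 − 0.7808)/(1.2808 − 0.7808) = 0.2293/0.5000 = 0.4585
Terminal stock prices: S_uu = 65.62, S_ud = 40, S_dd = 24.38
Terminal payoffs (S − K): max(20.62, 0) = 20.62, max(-5, 0) = 0, max(-20.62, 0) = 0
Node u (S = 51.23): V_u = e^(−0.01)·[0.4585·20.6183 + 0.5415·0.0000] = 9.3602
Node d (S = 31.23): V_d = e^(−0.01)·[0.4585·0.0000 + 0.5415·0.0000] = 0.0000
Node 0 (S = 40): V_0 = e^(−0.01)·[0.4585·9.3602 + 0.5415·0.0000] = 4.2493

$4.25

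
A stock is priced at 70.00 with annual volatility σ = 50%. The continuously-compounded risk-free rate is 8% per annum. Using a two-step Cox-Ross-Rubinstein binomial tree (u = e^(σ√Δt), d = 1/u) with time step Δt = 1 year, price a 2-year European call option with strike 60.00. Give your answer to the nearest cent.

27.46

CRR parameters: u = e^(σ√Δt) = e^(0.5·√1) = 1.6487, d = 1/u = 0.6065
Per-period rate: rΔt = 0.08·1 = 0.08, so R = e^0.08 = 1.0833
Risk-neutral probability p = (e^0.08 − 0.6065)/(1.6487 − 0.6065) = 0.4768/1.0422 = 0.4575
Terminal stock prices: S_uu = 190.3, S_ud = 70, S_dd = 25.75
Terminal payoffs (S − K): max(130.3, 0) = 130.3, max(10, 0) = 10, max(-34.25, 0) = 0
Node u (S = 115.4): V_u = e^(−0.08)·[0.4575·130.2797 + 0.5425·10.0000] = 60.0235
Node d (S = 42.46): V_d = e^(−0.08)·[0.4575·10.0000 + 0.5425·0.0000] = 4.2229
Node 0 (S = 70): V_0 = e^(−0.08)·[0.4575·60.0235 + 0.5425·4.2229] = 27.4620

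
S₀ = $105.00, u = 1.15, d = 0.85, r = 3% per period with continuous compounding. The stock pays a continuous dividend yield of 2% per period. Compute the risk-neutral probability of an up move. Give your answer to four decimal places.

Per-period risk-free factor R = e^0.03 = 1.0305; dividend-adjusted growth = e^(0.03−0.02) = 1.0101.
Risk-neutral probability p = (1.0101 − 0.85)/(1.15 − 0.85) = 0.1601/0.3000 = 0.5335

p = 0.5335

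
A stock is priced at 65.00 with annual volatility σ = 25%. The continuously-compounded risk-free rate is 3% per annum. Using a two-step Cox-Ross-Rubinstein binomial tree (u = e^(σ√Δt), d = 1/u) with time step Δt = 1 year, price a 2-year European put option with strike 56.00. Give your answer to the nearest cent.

CRR parameters: u = e^(σ√Δt) = e^(0.25·√1) = 1.2840, d = 1/u = 0.7788
Per-period rate: rΔt = 0.03·1 = 0.03, so R = e^0.03 = 1.0305
Risk-neutral probability p = (e^0.03 − 0.7788)/(1.2840 − 0.7788) = 0.2517/0.5052 = 0.4981
Terminal stock prices: S_uu = 107.2, S_ud = 65, S_dd = 39.42
Terminal payoffs (K − S): max(-51.17, 0) = 0, max(-9, 0) = 0, max(16.58, 0) = 16.58
Node u (S = 83.46): V_u = e^(−0.03)·[0.4981·0.0000 + 0.5019·0.0000] = 0.0000
Node d (S = 50.62): V_d = e^(−0.03)·[0.4981·0.0000 + 0.5019·16.5755] = 8.0733
Node 0 (S = 65): V_0 = e^(−0.03)·[0.4981·0.0000 + 0.5019·8.0733] = 3.9322

3.93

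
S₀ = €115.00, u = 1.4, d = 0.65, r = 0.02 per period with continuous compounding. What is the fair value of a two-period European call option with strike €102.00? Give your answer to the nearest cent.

€30.16

Risk-neutral probability p = (e^0.02 − 0.65)/(1.4 − 0.65) = 0.3702/0.7500 = 0.4936
Terminal stock prices: S_uu = 225.4, S_ud = 104.7, S_dd = 48.59
Terminal payoffs (S − K): max(123.4, 0) = 123.4, max(2.65, 0) = 2.65, max(-53.41, 0) = 0
Node u (S = 161): V_u = e^(−0.02)·[0.4936·123.4000 + 0.5064·2.6500] = 61.0197
Node d (S = 74.75): V_d = e^(−0.02)·[0.4936·2.6500 + 0.5064·0.0000] = 1.2821
Node 0 (S = 115): V_0 = e^(−0.02)·[0.4936·61.0197 + 0.5064·1.2821] = 30.1595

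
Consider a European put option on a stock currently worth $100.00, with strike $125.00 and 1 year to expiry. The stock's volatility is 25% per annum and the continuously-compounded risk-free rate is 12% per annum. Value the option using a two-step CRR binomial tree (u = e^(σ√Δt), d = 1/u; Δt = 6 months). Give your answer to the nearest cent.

$16.99

CRR parameters: u = e^(σ√Δt) = e^(0.25·√0.5) = 1.1934, d = 1/u = 0.8380
Per-period rate: rΔt = 0.12·0.5 = 0.06, so R = e^0.06 = 1.0618
Risk-neutral probability p = (e^0.06 − 0.8380)/(1.1934 − 0.8380) = 0.2239/0.3554 = 0.6299
Terminal stock prices: S_uu = 142.4, S_ud = 100, S_dd = 70.22
Terminal payoffs (K − S): max(-17.41, 0) = 0, max(25, 0) = 25, max(54.78, 0) = 54.78
Node u (S = 119.3): V_u = e^(−0.06)·[0.6299·0.0000 + 0.3701·25.0000] = 8.7134
Node d (S = 83.8): V_d = e^(−0.06)·[0.6299·25.0000 + 0.3701·54.7811] = 33.9239
Node 0 (S = 100): V_0 = e^(−0.06)·[0.6299·8.7134 + 0.3701·33.9239] = 16.9927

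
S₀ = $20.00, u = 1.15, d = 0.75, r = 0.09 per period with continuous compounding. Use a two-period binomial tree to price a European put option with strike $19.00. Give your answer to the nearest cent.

Risk-neutral probability p = (e^0.09 − 0.75)/(1.15 − 0.75) = 0.3442/0.4000 = 0.8604
Terminal stock prices: S_uu = 26.45, S_ud = 17.25, S_dd = 11.25
Terminal payoffs (K − S): max(-7.45, 0) = 0, max(1.75, 0) = 1.75, max(7.75, 0) = 7.75
Node u (S = 23): V_u = e^(−0.09)·[0.8604·0.0000 + 0.1396·1.7500] = 0.2232
Node d (S = 15): V_d = e^(−0.09)·[0.8604·1.7500 + 0.1396·7.7500] = 2.3647
Node 0 (S = 20): V_0 = e^(−0.09)·[0.8604·0.2232 + 0.1396·2.3647] = 0.4772

$0.48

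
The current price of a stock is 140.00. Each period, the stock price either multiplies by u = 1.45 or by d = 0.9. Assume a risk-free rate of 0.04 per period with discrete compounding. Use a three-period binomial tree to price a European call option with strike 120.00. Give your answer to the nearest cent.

39.93

Risk-neutral probability p = (1 + 0.04 − 0.9)/(1.45 − 0.9) = 0.1400/0.5500 = 0.2545
Terminal stock prices: S_uuu = 426.8, S_uud = 264.9, S_udd = 164.4, S_ddd = 102.1
Terminal payoffs (S − K): max(306.8, 0) = 306.8, max(144.9, 0) = 144.9, max(44.43, 0) = 44.43, max(-17.94, 0) = 0
Node uu (S = 294.4): V_uu = 1/1.04·[0.2545·306.8075 + 0.7455·144.9150] = 178.9654
Node ud (S = 182.7): V_ud = 1/1.04·[0.2545·144.9150 + 0.7455·44.4300] = 67.3154
Node dd (S = 113.4): V_dd = 1/1.04·[0.2545·44.4300 + 0.7455·0.0000] = 10.8745
Node u (S = 203): V_u = 1/1.04·[0.2545·178.9654 + 0.7455·67.3154] = 92.0533
Node d (S = 126): V_d = 1/1.04·[0.2545·67.3154 + 0.7455·10.8745] = 24.2704
Node 0 (S = 140): V_0 = 1/1.04·[0.2545·92.0533 + 0.7455·24.2704] = 39.9272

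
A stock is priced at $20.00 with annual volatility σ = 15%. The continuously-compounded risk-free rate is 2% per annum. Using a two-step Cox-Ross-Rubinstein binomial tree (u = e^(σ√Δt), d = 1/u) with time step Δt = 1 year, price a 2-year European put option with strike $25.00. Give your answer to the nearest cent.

$4.56

CRR parameters: u = e^(σ√Δt) = e^(0.15·√1) = 1.1618, d = 1/u = 0.8607
Per-period rate: rΔt = 0.02·1 = 0.02, so R = e^0.02 = 1.0202
Risk-neutral probability p = (e^0.02 − 0.8607)/(1.1618 − 0.8607) = 0.1595/0.3011 = 0.5297
Terminal stock prices: S_uu = 27, S_ud = 20, S_dd = 14.82
Terminal payoffs (K − S): max(-1.997, 0) = 0, max(5, 0) = 5, max(10.18, 0) = 10.18
Node u (S = 23.24): V_u = e^(−0.02)·[0.5297·0.0000 + 0.4703·5.0000] = 2.3052
Node d (S = 17.21): V_d = e^(−0.02)·[0.5297·5.0000 + 0.4703·10.1836] = 7.2908
Node 0 (S = 20): V_0 = e^(−0.02)·[0.5297·2.3052 + 0.4703·7.2908] = 4.5580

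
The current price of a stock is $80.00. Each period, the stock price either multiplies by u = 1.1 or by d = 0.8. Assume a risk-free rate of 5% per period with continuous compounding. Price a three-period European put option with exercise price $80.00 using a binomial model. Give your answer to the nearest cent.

Risk-neutral probability p = (e^0.05 − 0.8)/(1.1 − 0.8) = 0.2513/0.3000 = 0.8376
Terminal stock prices: S_uuu = 106.5, S_uud = 77.44, S_udd = 56.32, S_ddd = 40.96
Terminal payoffs (K − S): max(-26.48, 0) = 0, max(2.56, 0) = 2.56, max(23.68, 0) = 23.68, max(39.04, 0) = 39.04
Node uu (S = 96.8): V_uu = e^(−0.05)·[0.8376·0.0000 + 0.1624·2.5600] = 0.3955
Node ud (S = 70.4): V_ud = e^(−0.05)·[0.8376·2.5600 + 0.1624·23.6800] = 5.6984
Node dd (S = 51.2): V_dd = e^(−0.05)·[0.8376·23.6800 + 0.1624·39.0400] = 24.8984
Node u (S = 88): V_u = e^(−0.05)·[0.8376·0.3955 + 0.1624·5.6984] = 1.1956
Node d (S = 64): V_d = e^(−0.05)·[0.8376·5.6984 + 0.1624·24.8984] = 8.3870
Node 0 (S = 80): V_0 = e^(−0.05)·[0.8376·1.1956 + 0.1624·8.3870] = 2.2484

$2.25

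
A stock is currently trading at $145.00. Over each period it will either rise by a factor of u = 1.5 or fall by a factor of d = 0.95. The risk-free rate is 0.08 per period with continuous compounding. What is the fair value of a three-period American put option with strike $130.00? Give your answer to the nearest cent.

Risk-neutral probability p = (e^0.08 − 0.95)/(1.5 − 0.95) = 0.1333/0.5500 = 0.2423
Terminal stock prices: S_uuu = 489.4, S_uud = 309.9, S_udd = 196.3, S_ddd = 124.3
Terminal payoffs (K − S): max(-359.4, 0) = 0, max(-179.9, 0) = 0, max(-66.29, 0) = 0, max(5.681, 0) = 5.681
Node uu (S = 326.2): continuation = e^(−0.08)·[0.2423·0.0000 + 0.7577·0.0000] = 0.0000; exercise value = 0.0000 ≤ continuation, so V_uu = 0.0000
Node ud (S = 206.6): continuation = e^(−0.08)·[0.2423·0.0000 + 0.7577·0.0000] = 0.0000; exercise value = 0.0000 ≤ continuation, so V_ud = 0.0000
Node dd (S = 130.9): continuation = e^(−0.08)·[0.2423·0.0000 + 0.7577·5.6806] = 3.9731; exercise value = 0.0000 ≤ continuation, so V_dd = 3.9731
Node u (S = 217.5): continuation = e^(−0.08)·[0.2423·0.0000 + 0.7577·0.0000] = 0.0000; exercise value = 0.0000 ≤ continuation, so V_u = 0.0000
Node d (S = 137.8): continuation = e^(−0.08)·[0.2423·0.0000 + 0.7577·3.9731] = 2.7788; exercise value = 0.0000 ≤ continuation, so V_d = 2.7788
Node 0 (S = 145): continuation = e^(−0.08)·[0.2423·0.0000 + 0.7577·2.7788] = 1.9435; exercise value = 0.0000 ≤ continuation, so V_0 = 1.9435

$1.94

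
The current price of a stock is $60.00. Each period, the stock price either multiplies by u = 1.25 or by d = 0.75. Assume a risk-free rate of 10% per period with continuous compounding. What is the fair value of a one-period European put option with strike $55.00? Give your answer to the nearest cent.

Risk-neutral probability p = (e^0.1 − 0.75)/(1.25 − 0.75) = 0.3552/0.5000 = 0.7103
Terminal stock prices: S_u = 75, S_d = 45
Terminal payoffs (K − S): max(-20, 0) = 0, max(10, 0) = 10
Node 0 (S = 60): V_0 = e^(−0.1)·[0.7103·0.0000 + 0.2897·10.0000] = 2.6209

$2.62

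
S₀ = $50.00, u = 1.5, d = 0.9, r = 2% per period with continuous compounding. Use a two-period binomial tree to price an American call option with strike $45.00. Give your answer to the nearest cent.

Risk-neutral probability p = (e^0.02 − 0.9)/(1.5 − 0.9) = 0.1202/0.6000 = 0.2003
Terminal stock prices: S_uu = 112.5, S_ud = 67.5, S_dd = 40.5
Terminal payoffs (S − K): max(67.5, 0) = 67.5, max(22.5, 0) = 22.5, max(-4.5, 0) = 0
Node u (S = 75): continuation = e^(−0.02)·[0.2003·67.5000 + 0.7997·22.5000] = 30.8911; exercise value = 30.0000 ≤ continuation, so V_u = 30.8911
Node d (S = 45): continuation = e^(−0.02)·[0.2003·22.5000 + 0.7997·0.0000] = 4.4183; exercise value = 0.0000 ≤ continuation, so V_d = 4.4183
Node 0 (S = 50): continuation = e^(−0.02)·[0.2003·30.8911 + 0.7997·4.4183] = 9.5292; exercise value = 5.0000 ≤ continuation, so V_0 = 9.5292

$9.53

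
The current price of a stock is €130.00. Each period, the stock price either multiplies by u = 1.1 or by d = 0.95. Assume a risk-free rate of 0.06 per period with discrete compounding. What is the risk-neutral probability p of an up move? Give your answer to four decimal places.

p = 0.7333

Risk-neutral probability p = (1 + 0.06 − 0.95)/(1.1 − 0.95) = 0.1100/0.1500 = 0.7333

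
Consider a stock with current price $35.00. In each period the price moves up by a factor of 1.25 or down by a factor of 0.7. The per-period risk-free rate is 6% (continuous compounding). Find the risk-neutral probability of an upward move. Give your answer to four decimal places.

Risk-neutral probability p = (e^0.06 − 0.7)/(1.25 − 0.7) = 0.3618/0.5500 = 0.6579

p = 0.6579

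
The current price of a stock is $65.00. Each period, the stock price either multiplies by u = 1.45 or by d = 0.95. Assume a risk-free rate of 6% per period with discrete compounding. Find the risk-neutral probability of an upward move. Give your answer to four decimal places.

Risk-neutral probability p = (1 + 0.06 − 0.95)/(1.45 − 0.95) = 0.1100/0.5000 = 0.2200

p = 0.2200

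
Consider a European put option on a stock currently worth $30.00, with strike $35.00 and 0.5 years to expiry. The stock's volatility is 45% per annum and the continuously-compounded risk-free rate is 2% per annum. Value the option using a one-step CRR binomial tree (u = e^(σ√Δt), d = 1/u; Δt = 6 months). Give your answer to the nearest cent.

$7.35

CRR parameters: u = e^(σ√Δt) = e^(0.45·√0.5) = 1.3746, d = 1/u = 0.7275
Per-period rate: rΔt = 0.02·0.5 = 0.01, so R = e^0.01 = 1.0101
Risk-neutral probability p = (e^0.01 − 0.7275)/(1.3746 − 0.7275) = 0.2826/0.6472 = 0.4366
Terminal stock prices: S_u = 41.24, S_d = 21.82
Terminal payoffs (K − S): max(-6.239, 0) = 0, max(13.18, 0) = 13.18
Node 0 (S = 30): V_0 = e^(−0.01)·[0.4366·0.0000 + 0.5634·13.1762] = 7.3491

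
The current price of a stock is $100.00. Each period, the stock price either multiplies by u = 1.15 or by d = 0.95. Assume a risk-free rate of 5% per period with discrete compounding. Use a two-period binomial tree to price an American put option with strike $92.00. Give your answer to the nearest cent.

Risk-neutral probability p = (1 + 0.05 − 0.95)/(1.15 − 0.95) = 0.1000/0.2000 = 0.5000
Terminal stock prices: S_uu = 132.2, S_ud = 109.2, S_dd = 90.25
Terminal payoffs (K − S): max(-40.25, 0) = 0, max(-17.25, 0) = 0, max(1.75, 0) = 1.75
Node u (S = 115): continuation = 1/1.05·[0.5000·0.0000 + 0.5000·0.0000] = 0.0000; exercise value = 0.0000 ≤ continuation, so V_u = 0.0000
Node d (S = 95): continuation = 1/1.05·[0.5000·0.0000 + 0.5000·1.7500] = 0.8333; exercise value = 0.0000 ≤ continuation, so V_d = 0.8333
Node 0 (S = 100): continuation = 1/1.05·[0.5000·0.0000 + 0.5000·0.8333] = 0.3968; exercise value = 0.0000 ≤ continuation, so V_0 = 0.3968

$0.40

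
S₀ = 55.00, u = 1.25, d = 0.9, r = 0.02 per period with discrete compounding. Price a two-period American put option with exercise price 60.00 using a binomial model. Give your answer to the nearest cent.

Risk-neutral probability p = (1 + 0.02 − 0.9)/(1.25 − 0.9) = 0.1200/0.3500 = 0.3429
Terminal stock prices: S_uu = 85.94, S_ud = 61.88, S_dd = 44.55
Terminal payoffs (K − S): max(-25.94, 0) = 0, max(-1.875, 0) = 0, max(15.45, 0) = 15.45
Node u (S = 68.75): continuation = 1/1.02·[0.3429·0.0000 + 0.6571·0.0000] = 0.0000; exercise value = 0.0000 ≤ continuation, so V_u = 0.0000
Node d (S = 49.5): continuation = 1/1.02·[0.3429·0.0000 + 0.6571·15.4500] = 9.9538; exercise value = 10.5000 > continuation, so V_d = 10.5000 (exercise)
Node 0 (S = 55): continuation = 1/1.02·[0.3429·0.0000 + 0.6571·10.5000] = 6.7647; exercise value = 5.0000 ≤ continuation, so V_0 = 6.7647

6.76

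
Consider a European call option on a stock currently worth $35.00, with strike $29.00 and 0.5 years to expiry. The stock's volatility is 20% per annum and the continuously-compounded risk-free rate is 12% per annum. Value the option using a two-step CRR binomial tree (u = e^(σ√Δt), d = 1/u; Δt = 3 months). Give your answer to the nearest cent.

CRR parameters: u = e^(σ√Δt) = e^(0.2·√0.25) = 1.1052, d = 1/u = 0.9048
Per-period rate: rΔt = 0.12·0.25 = 0.03, so R = e^0.03 = 1.0305
Risk-neutral probability p = (e^0.03 − 0.9048)/(1.1052 − 0.9048) = 0.1256/0.2003 = 0.6270
Terminal stock prices: S_uu = 42.75, S_ud = 35, S_dd = 28.66
Terminal payoffs (S − K): max(13.75, 0) = 13.75, max(6, 0) = 6, max(-0.3444, 0) = 0
Node u (S = 38.68): V_u = e^(−0.03)·[0.6270·13.7491 + 0.3730·6.0000] = 10.5381
Node d (S = 31.67): V_d = e^(−0.03)·[0.6270·6.0000 + 0.3730·0.0000] = 3.6510
Node 0 (S = 35): V_0 = e^(−0.03)·[0.6270·10.5381 + 0.3730·3.6510] = 7.7339

$7.73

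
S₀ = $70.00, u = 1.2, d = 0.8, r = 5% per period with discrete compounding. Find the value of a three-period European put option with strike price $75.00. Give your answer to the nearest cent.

$6.62

Risk-neutral probability p = (1 + 0.05 − 0.8)/(1.2 − 0.8) = 0.2500/0.4000 = 0.6250
Terminal stock prices: S_uuu = 121, S_uud = 80.64, S_udd = 53.76, S_ddd = 35.84
Terminal payoffs (K − S): max(-45.96, 0) = 0, max(-5.64, 0) = 0, max(21.24, 0) = 21.24, max(39.16, 0) = 39.16
Node uu (S = 100.8): V_uu = 1/1.05·[0.6250·0.0000 + 0.3750·0.0000] = 0.0000
Node ud (S = 67.2): V_ud = 1/1.05·[0.6250·0.0000 + 0.3750·21.2400] = 7.5857
Node dd (S = 44.8): V_dd = 1/1.05·[0.6250·21.2400 + 0.3750·39.1600] = 26.6286
Node u (S = 84): V_u = 1/1.05·[0.6250·0.0000 + 0.3750·7.5857] = 2.7092
Node d (S = 56): V_d = 1/1.05·[0.6250·7.5857 + 0.3750·26.6286] = 14.0255
Node 0 (S = 70): V_0 = 1/1.05·[0.6250·2.7092 + 0.3750·14.0255] = 6.6217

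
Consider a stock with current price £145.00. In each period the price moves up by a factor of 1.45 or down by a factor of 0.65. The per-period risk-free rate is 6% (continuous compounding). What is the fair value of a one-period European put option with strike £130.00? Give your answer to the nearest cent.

Risk-neutral probability p = (e^0.06 − 0.65)/(1.45 − 0.65) = 0.4118/0.8000 = 0.5148
Terminal stock prices: S_u = 210.2, S_d = 94.25
Terminal payoffs (K − S): max(-80.25, 0) = 0, max(35.75, 0) = 35.75
Node 0 (S = 145): V_0 = e^(−0.06)·[0.5148·0.0000 + 0.4852·35.7500] = 16.3359

£16.34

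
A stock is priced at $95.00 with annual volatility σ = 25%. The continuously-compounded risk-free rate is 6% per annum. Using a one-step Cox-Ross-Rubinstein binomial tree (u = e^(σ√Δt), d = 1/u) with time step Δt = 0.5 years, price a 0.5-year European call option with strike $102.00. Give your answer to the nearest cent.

$5.98

CRR parameters: u = e^(σ√Δt) = e^(0.25·√0.5) = 1.1934, d = 1/u = 0.8380
Per-period rate: rΔt = 0.06·0.5 = 0.03, so R = e^0.03 = 1.0305
Risk-neutral probability p = (e^0.03 − 0.8380)/(1.1934 − 0.8380) = 0.1925/0.3554 = 0.5416
Terminal stock prices: S_u = 113.4, S_d = 79.61
Terminal payoffs (S − K): max(11.37, 0) = 11.37, max(-22.39, 0) = 0
Node 0 (S = 95): V_0 = e^(−0.03)·[0.5416·11.3696 + 0.4584·0.0000] = 5.9759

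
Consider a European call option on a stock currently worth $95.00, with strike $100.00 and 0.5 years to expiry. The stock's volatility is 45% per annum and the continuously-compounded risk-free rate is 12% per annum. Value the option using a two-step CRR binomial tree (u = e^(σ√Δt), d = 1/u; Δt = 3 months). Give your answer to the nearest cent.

CRR parameters: u = e^(σ√Δt) = e^(0.45·√0.25) = 1.2523, d = 1/u = 0.7985
Per-period rate: rΔt = 0.12·0.25 = 0.03, so R = e^0.03 = 1.0305
Risk-neutral probability p = (e^0.03 − 0.7985)/(1.2523 − 0.7985) = 0.2319/0.4538 = 0.5111
Terminal stock prices: S_uu = 149, S_ud = 95, S_dd = 60.57
Terminal payoffs (S − K): max(48.99, 0) = 48.99, max(-5, 0) = 0, max(-39.43, 0) = 0
Node u (S = 119): V_u = e^(−0.03)·[0.5111·48.9897 + 0.4889·0.0000] = 24.2984
Node d (S = 75.86): V_d = e^(−0.03)·[0.5111·0.0000 + 0.4889·0.0000] = 0.0000
Node 0 (S = 95): V_0 = e^(−0.03)·[0.5111·24.2984 + 0.4889·0.0000] = 12.0518

$12.05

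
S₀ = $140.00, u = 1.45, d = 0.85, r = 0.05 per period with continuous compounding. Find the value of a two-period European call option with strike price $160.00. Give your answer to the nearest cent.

Risk-neutral probability p = (e^0.05 − 0.85)/(1.45 − 0.85) = 0.2013/0.6000 = 0.3355
Terminal stock prices: S_uu = 294.4, S_ud = 172.5, S_dd = 101.1
Terminal payoffs (S − K): max(134.4, 0) = 134.4, max(12.55, 0) = 12.55, max(-58.85, 0) = 0
Node u (S = 203): V_u = e^(−0.05)·[0.3355·134.3500 + 0.6645·12.5500] = 50.8033
Node d (S = 119): V_d = e^(−0.05)·[0.3355·12.5500 + 0.6645·0.0000] = 4.0046
Node 0 (S = 140): V_0 = e^(−0.05)·[0.3355·50.8033 + 0.6645·4.0046] = 18.7424

$18.74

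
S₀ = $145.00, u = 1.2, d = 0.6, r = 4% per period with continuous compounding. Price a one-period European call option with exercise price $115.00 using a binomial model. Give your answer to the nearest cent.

Risk-neutral probability p = (e^0.04 − 0.6)/(1.2 − 0.6) = 0.4408/0.6000 = 0.7347
Terminal stock prices: S_u = 174, S_d = 87
Terminal payoffs (S − K): max(59, 0) = 59, max(-28, 0) = 0
Node 0 (S = 145): V_0 = e^(−0.04)·[0.7347·59.0000 + 0.2653·0.0000] = 41.6468

$41.65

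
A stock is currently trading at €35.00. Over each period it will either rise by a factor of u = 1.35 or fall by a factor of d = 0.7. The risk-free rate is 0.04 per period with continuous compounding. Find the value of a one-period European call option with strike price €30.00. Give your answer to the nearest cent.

€8.69

Risk-neutral probability p = (e^0.04 − 0.7)/(1.35 − 0.7) = 0.3408/0.6500 = 0.5243
Terminal stock prices: S_u = 47.25, S_d = 24.5
Terminal payoffs (S − K): max(17.25, 0) = 17.25, max(-5.5, 0) = 0
Node 0 (S = 35): V_0 = e^(−0.04)·[0.5243·17.2500 + 0.4757·0.0000] = 8.6900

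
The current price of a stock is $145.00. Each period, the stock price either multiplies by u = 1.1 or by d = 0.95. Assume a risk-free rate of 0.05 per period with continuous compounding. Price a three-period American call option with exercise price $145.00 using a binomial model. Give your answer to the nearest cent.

$21.00

Risk-neutral probability p = (e^0.05 − 0.95)/(1.1 − 0.95) = 0.1013/0.1500 = 0.6751
Terminal stock prices: S_uuu = 193, S_uud = 166.7, S_udd = 143.9, S_ddd = 124.3
Terminal payoffs (S − K): max(48, 0) = 48, max(21.68, 0) = 21.68, max(-1.051, 0) = 0, max(-20.68, 0) = 0
Node uu (S = 175.5): continuation = e^(−0.05)·[0.6751·47.9950 + 0.3249·21.6775] = 37.5217; exercise value = 30.4500 ≤ continuation, so V_uu = 37.5217
Node ud (S = 151.5): continuation = e^(−0.05)·[0.6751·21.6775 + 0.3249·0.0000] = 13.9216; exercise value = 6.5250 ≤ continuation, so V_ud = 13.9216
Node dd (S = 130.9): continuation = e^(−0.05)·[0.6751·0.0000 + 0.3249·0.0000] = 0.0000; exercise value = 0.0000 ≤ continuation, so V_dd = 0.0000
Node u (S = 159.5): continuation = e^(−0.05)·[0.6751·37.5217 + 0.3249·13.9216] = 28.3990; exercise value = 14.5000 ≤ continuation, so V_u = 28.3990
Node d (S = 137.8): continuation = e^(−0.05)·[0.6751·13.9216 + 0.3249·0.0000] = 8.9406; exercise value = 0.0000 ≤ continuation, so V_d = 8.9406
Node 0 (S = 145): continuation = e^(−0.05)·[0.6751·28.3990 + 0.3249·8.9406] = 21.0010; exercise value = 0.0000 ≤ continuation, so V_0 = 21.0010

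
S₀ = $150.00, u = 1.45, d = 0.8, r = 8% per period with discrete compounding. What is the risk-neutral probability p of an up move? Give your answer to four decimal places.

Risk-neutral probability p = (1 + 0.08 − 0.8)/(1.45 − 0.8) = 0.2800/0.6500 = 0.4308

p = 0.4308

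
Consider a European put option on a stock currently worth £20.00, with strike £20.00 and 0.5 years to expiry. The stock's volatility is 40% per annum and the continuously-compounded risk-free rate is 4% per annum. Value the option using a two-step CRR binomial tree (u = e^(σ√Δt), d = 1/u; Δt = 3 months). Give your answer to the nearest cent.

CRR parameters: u = e^(σ√Δt) = e^(0.4·√0.25) = 1.2214, d = 1/u = 0.8187
Per-period rate: rΔt = 0.04·0.25 = 0.01, so R = e^0.01 = 1.0101
Risk-neutral probability p = (e^0.01 − 0.8187)/(1.2214 − 0.8187) = 0.1913/0.4027 = 0.4751
Terminal stock prices: S_uu = 29.84, S_ud = 20, S_dd = 13.41
Terminal payoffs (K − S): max(-9.836, 0) = 0, max(0, 0) = 0, max(6.594, 0) = 6.594
Node u (S = 24.43): V_u = e^(−0.01)·[0.4751·0.0000 + 0.5249·0.0000] = 0.0000
Node d (S = 16.37): V_d = e^(−0.01)·[0.4751·0.0000 + 0.5249·6.5936] = 3.4264
Node 0 (S = 20): V_0 = e^(−0.01)·[0.4751·0.0000 + 0.5249·3.4264] = 1.7805

£1.78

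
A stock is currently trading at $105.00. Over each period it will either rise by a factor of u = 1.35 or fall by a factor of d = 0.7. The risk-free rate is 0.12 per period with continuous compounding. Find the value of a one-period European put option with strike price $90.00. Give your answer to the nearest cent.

$5.01

Risk-neutral probability p = (e^0.12 − 0.7)/(1.35 − 0.7) = 0.4275/0.6500 = 0.6577
Terminal stock prices: S_u = 141.8, S_d = 73.5
Terminal payoffs (K − S): max(-51.75, 0) = 0, max(16.5, 0) = 16.5
Node 0 (S = 105): V_0 = e^(−0.12)·[0.6577·0.0000 + 0.3423·16.5000] = 5.0095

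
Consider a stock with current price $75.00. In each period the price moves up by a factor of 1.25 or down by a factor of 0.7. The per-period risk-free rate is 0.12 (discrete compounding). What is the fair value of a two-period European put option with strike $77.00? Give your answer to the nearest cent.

Risk-neutral probability p = (1 + 0.12 − 0.7)/(1.25 − 0.7) = 0.4200/0.5500 = 0.7636
Terminal stock prices: S_uu = 117.2, S_ud = 65.62, S_dd = 36.75
Terminal payoffs (K − S): max(-40.19, 0) = 0, max(11.38, 0) = 11.38, max(40.25, 0) = 40.25
Node u (S = 93.75): V_u = 1/1.12·[0.7636·0.0000 + 0.2364·11.3750] = 2.4006
Node d (S = 52.5): V_d = 1/1.12·[0.7636·11.3750 + 0.2364·40.2500] = 16.2500
Node 0 (S = 75): V_0 = 1/1.12·[0.7636·2.4006 + 0.2364·16.2500] = 5.0661

$5.07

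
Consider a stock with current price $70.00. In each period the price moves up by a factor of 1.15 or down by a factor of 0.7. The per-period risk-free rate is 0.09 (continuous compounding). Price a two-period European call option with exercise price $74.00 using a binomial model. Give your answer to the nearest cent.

Risk-neutral probability p = (e^0.09 − 0.7)/(1.15 − 0.7) = 0.3942/0.4500 = 0.8759
Terminal stock prices: S_uu = 92.57, S_ud = 56.35, S_dd = 34.3
Terminal payoffs (S − K): max(18.57, 0) = 18.57, max(-17.65, 0) = 0, max(-39.7, 0) = 0
Node u (S = 80.5): V_u = e^(−0.09)·[0.8759·18.5750 + 0.1241·0.0000] = 14.8702
Node d (S = 49): V_d = e^(−0.09)·[0.8759·0.0000 + 0.1241·0.0000] = 0.0000
Node 0 (S = 70): V_0 = e^(−0.09)·[0.8759·14.8702 + 0.1241·0.0000] = 11.9044

$11.90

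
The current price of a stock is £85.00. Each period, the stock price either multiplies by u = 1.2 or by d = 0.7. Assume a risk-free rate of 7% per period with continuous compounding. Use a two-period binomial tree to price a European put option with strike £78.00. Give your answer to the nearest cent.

£4.23

Risk-neutral probability p = (e^0.07 − 0.7)/(1.2 − 0.7) = 0.3725/0.5000 = 0.7450
Terminal stock prices: S_uu = 122.4, S_ud = 71.4, S_dd = 41.65
Terminal payoffs (K − S): max(-44.4, 0) = 0, max(6.6, 0) = 6.6, max(36.35, 0) = 36.35
Node u (S = 102): V_u = e^(−0.07)·[0.7450·0.0000 + 0.2550·6.6000] = 1.5691
Node d (S = 59.5): V_d = e^(−0.07)·[0.7450·6.6000 + 0.2550·36.3500] = 13.2267
Node 0 (S = 85): V_0 = e^(−0.07)·[0.7450·1.5691 + 0.2550·13.2267] = 4.2346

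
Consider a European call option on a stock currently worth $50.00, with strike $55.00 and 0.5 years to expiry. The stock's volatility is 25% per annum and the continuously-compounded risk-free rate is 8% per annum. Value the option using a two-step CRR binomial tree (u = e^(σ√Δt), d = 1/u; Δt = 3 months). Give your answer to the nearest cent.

$2.67

CRR parameters: u = e^(σ√Δt) = e^(0.25·√0.25) = 1.1331, d = 1/u = 0.8825
Per-period rate: rΔt = 0.08·0.25 = 0.02, so R = e^0.02 = 1.0202
Risk-neutral probability p = (e^0.02 − 0.8825)/(1.1331 − 0.8825) = 0.1377/0.2507 = 0.5494
Terminal stock prices: S_uu = 64.2, S_ud = 50, S_dd = 38.94
Terminal payoffs (S − K): max(9.201, 0) = 9.201, max(-5, 0) = 0, max(-16.06, 0) = 0
Node u (S = 56.66): V_u = e^(−0.02)·[0.5494·9.2013 + 0.4506·0.0000] = 4.9550
Node d (S = 44.12): V_d = e^(−0.02)·[0.5494·0.0000 + 0.4506·0.0000] = 0.0000
Node 0 (S = 50): V_0 = e^(−0.02)·[0.5494·4.9550 + 0.4506·0.0000] = 2.6683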